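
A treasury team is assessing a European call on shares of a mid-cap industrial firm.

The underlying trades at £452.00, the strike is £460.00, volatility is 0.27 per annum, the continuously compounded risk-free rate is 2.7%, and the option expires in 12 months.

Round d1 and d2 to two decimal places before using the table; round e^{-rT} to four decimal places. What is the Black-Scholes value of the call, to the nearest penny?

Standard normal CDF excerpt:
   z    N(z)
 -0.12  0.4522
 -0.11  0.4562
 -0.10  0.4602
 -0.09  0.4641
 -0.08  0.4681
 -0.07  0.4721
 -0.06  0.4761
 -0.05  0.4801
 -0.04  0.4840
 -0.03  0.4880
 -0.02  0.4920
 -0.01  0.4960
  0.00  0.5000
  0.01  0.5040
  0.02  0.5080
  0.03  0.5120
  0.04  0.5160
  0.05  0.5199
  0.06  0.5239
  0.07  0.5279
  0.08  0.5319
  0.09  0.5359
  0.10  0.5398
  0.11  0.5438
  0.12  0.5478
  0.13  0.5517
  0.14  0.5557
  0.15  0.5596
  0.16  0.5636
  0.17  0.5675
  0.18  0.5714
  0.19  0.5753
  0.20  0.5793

£50.45

σ√T = 0.27·√1 = 0.2700
ln(S/K) + (r + σ²/2)T = ln(452/460) + (0.027 + 0.27²/2)·1 = -0.0175 + 0.0635 = 0.0459
d₁ = 0.0459 / 0.2700 = 0.1700 which rounds to 0.17
d₂ = d₁ − σ√T = 0.1700 − 0.2700 = -0.1000 which rounds to -0.10
e^(−rT) = e^(−0.027·1) = 0.9734
C = 452·N(0.17) − 460·0.9734·N(-0.10) = 452·0.5675 − 460·0.9734·0.4602 = 256.5100 − 206.0610 = 50.4490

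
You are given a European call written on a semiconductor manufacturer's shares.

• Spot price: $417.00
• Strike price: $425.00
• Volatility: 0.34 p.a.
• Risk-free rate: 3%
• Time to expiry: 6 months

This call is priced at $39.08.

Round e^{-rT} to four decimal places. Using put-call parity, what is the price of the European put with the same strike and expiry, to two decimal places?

$40.75

e^(−rT) = e^(−0.03·0.5) = 0.9851
Put-call parity: C − P = S − K·e^(−rT) = 417 − 425·0.9851 = 417 − 418.6675 = -1.6675
P = C − (C − P) = 39.08 − (-1.6675) = 40.7475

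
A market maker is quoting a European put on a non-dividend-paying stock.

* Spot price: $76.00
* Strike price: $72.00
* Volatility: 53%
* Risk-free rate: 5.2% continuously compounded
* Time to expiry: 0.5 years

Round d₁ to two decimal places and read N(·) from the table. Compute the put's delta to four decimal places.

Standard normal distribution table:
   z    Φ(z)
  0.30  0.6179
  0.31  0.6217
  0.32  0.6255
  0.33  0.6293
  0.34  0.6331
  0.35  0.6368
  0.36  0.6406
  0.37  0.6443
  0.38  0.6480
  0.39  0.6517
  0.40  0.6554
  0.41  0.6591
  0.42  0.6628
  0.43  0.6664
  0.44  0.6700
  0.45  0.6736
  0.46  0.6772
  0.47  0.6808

-0.3446

σ√T = 0.53·√0.5 = 0.3748
d₁ = [ln(76/72) + (0.052 + 0.53²/2)·0.5] / 0.3748 = [0.0541 + 0.0962] / 0.3748 = 0.4010 ⇒ 0.40
N(d₁) = N(0.40) = 0.6554
Δ_put = N(d₁) − 1 = 0.6554 − 1 = -0.3446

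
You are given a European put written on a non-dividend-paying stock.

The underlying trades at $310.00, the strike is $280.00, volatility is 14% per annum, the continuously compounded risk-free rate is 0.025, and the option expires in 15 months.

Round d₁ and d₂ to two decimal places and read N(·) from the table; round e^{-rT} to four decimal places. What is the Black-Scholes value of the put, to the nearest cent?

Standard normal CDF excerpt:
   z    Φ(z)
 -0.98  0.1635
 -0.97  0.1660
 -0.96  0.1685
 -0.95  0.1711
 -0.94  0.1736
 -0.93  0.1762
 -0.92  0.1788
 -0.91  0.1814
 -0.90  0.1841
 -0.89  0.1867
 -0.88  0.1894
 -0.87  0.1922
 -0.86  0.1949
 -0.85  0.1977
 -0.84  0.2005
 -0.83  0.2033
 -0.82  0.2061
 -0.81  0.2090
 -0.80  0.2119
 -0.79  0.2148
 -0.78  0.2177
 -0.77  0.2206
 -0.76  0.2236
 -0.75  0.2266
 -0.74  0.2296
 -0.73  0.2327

$5.24

T = 1.25;  σ√T = 0.1565
ln(S/K) + (r + σ²/2)T = ln(310/280) + (0.025 + 0.14²/2)·1.25 = 0.1018 + 0.0435 = 0.1453
d₁ = 0.1453 / 0.1565 = 0.9282 ≈ 0.93
d₂ = d₁ − σ√T = 0.9282 − 0.1565 = 0.7717 ≈ 0.77
e^(−rT) = e^(−0.025·1.25) = 0.9692
N(−d₂) = N(-0.77) = 0.2206;  N(−d₁) = N(-0.93) = 0.1762
P = 280·0.9692·0.2206 − 310·0.1762 = 59.8655 − 54.6220 = 5.2435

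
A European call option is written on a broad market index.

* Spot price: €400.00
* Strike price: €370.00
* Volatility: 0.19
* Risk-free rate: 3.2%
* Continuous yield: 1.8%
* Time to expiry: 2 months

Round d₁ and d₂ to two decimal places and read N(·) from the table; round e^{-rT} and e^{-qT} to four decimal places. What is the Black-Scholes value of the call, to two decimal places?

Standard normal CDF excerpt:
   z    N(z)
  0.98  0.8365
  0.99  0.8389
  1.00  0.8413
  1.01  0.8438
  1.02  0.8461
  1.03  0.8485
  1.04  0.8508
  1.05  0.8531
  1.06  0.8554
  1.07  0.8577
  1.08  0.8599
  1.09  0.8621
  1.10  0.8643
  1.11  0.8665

€32.42

σ√T = 0.19·√0.1667 = 0.0776
ln(S/K) + (r − q + σ²/2)T = ln(400/370) + (0.032 − 0.018 + 0.19²/2)·0.1667 = 0.0780 + 0.0053 = 0.0833
d₁ = 0.0833 / 0.0776 = 1.0739 ⇒ 1.07
d₂ = d₁ − σ√T = 1.0739 − 0.0776 = 0.9964 ⇒ 1.00
e^(−qT) = e^(−0.018·0.1667) = 0.9970;  e^(−rT) = e^(−0.032·0.1667) = 0.9947
N(d₁) = N(1.07) = 0.8577;  N(d₂) = N(1.00) = 0.8413
C = 400·0.9970·0.8577 − 370·0.9947·0.8413 = 342.0508 − 309.6312 = 32.4195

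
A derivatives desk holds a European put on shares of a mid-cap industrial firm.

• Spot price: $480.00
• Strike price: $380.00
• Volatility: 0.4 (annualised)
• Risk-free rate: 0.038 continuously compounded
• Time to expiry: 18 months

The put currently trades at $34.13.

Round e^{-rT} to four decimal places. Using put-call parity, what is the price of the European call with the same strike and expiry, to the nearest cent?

$155.18

exp(−rT) = exp(−0.038·1.5) = 0.9446
Put-call parity: C − P = S − K·e^(−rT) = 480 − 380·0.9446 = 480 − 358.9480 = 121.0520
C = P + (C − P) = 34.13 + (121.0520) = 155.1820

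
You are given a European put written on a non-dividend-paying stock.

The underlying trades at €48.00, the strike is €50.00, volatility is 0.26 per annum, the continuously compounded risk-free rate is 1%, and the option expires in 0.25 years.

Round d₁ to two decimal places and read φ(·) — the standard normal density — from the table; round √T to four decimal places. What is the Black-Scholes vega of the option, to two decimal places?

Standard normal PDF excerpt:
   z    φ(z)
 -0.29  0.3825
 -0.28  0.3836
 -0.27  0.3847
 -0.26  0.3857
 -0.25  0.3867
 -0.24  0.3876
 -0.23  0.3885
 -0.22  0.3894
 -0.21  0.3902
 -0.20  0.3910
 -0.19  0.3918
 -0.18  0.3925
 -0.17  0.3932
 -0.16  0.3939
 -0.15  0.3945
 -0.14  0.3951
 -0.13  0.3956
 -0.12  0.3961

9.32

T = 0.25;  σ√T = 0.1300
d₁ = [ln(48/50) + (0.01 + ½·0.26²)·0.25] / (σ√T) = (-0.0408 + 0.0110) / 0.1300 = -0.2298 ≈ -0.23
√T = √0.25 = 0.5000
φ(d₁) = φ(-0.23) = 0.3885
vega = S·φ(d₁)·√T = 48·0.3885·0.5000 = 9.3240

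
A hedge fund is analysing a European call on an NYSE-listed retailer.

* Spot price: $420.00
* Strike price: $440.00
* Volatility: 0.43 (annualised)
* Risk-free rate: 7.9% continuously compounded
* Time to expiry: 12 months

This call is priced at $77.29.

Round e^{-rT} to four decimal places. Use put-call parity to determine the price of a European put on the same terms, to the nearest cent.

$63.85

e^(−rT) = e^(−0.079·1) = 0.9240
Put-call parity: C − P = S − K·e^(−rT) = 420 − 440·0.9240 = 420 − 406.5600 = 13.4400
P = C − (C − P) = 77.29 − (13.4400) = 63.8500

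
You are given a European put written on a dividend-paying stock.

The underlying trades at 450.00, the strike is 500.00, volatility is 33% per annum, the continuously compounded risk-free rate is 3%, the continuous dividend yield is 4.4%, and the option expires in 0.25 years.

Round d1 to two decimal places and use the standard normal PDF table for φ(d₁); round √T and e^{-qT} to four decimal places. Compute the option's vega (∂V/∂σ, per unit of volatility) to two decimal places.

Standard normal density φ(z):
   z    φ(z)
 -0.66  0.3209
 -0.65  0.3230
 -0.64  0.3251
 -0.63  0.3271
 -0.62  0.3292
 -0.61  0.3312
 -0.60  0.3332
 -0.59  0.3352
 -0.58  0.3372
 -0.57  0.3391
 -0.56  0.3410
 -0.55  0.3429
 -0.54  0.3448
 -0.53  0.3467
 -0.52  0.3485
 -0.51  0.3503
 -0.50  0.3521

75.04

T = 0.25;  σ√T = 0.1650
d₁ = [ln(450/500) + (0.03 − 0.044 + 0.33²/2)·0.25] / 0.1650 = [-0.1054 + 0.0101] / 0.1650 = -0.5773 which rounds to -0.58
√T = √0.25 = 0.5000
φ(d₁) = φ(-0.58) = 0.3372
e^(−qT) = e^(−0.044·0.25) = 0.9891
vega = S·e^(−qT)·φ(d₁)·√T = 450·0.9891·0.3372·0.5000 = 75.0430
(Vega is the same for a European call and put with the same parameters.)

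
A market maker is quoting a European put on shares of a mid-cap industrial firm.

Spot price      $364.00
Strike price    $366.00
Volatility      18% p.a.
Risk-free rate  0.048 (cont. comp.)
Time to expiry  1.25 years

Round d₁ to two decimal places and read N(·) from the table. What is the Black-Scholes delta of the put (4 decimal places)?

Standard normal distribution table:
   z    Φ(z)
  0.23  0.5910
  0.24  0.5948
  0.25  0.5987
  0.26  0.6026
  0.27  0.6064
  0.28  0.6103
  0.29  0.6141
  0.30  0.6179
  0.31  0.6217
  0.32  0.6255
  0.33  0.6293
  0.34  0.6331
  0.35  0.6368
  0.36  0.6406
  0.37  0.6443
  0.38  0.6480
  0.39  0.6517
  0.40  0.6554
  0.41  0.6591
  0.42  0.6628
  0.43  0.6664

-0.3557

σ√T = 0.18·√1.25 = 0.2012
d₁ = [ln(364/366) + (0.048 + ½·0.18²)·1.25] / (σ√T) = (-0.0055 + 0.0803) / 0.2012 = 0.3715 → 0.37
N(d₁) = N(0.37) = 0.6443
Δ_put = N(d₁) − 1 = 0.6443 − 1 = -0.3557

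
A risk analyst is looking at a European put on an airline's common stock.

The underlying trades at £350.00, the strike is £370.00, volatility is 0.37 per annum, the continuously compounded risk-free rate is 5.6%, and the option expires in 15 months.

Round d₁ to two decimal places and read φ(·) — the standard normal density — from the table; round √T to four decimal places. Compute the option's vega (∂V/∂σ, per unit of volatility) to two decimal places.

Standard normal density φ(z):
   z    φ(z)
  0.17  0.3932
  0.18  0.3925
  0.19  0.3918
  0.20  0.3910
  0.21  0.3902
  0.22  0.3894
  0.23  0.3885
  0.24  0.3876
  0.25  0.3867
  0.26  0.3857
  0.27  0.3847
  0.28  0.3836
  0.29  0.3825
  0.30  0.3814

σ√T = 0.37·√1.25 = 0.4137
d₁ = [ln(350/370) + (0.056 + 0.37²/2)·1.25] / 0.4137 = [-0.0556 + 0.1556] / 0.4137 = 0.2417 which rounds to 0.24
√T = √1.25 = 1.1180
φ(d₁) = φ(0.24) = 0.3876
vega = S·φ(d₁)·√T = 350·0.3876·1.1180 = 151.6679

151.67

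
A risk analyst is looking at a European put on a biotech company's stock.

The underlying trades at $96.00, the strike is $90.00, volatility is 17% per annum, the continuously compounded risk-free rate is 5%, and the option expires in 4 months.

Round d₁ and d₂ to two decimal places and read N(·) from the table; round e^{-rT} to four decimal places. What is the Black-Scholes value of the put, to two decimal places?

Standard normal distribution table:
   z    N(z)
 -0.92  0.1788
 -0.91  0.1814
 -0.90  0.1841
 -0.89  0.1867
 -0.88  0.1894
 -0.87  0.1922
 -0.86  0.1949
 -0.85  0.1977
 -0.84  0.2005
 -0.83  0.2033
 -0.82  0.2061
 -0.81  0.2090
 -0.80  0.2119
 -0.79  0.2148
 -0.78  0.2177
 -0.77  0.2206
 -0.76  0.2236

σ√T = 0.17·√0.3333 = 0.0981
d₁ = [ln(96/90) + (0.05 + ½·0.17²)·0.3333] / (σ√T) = (0.0645 + 0.0215) / 0.0981 = 0.8764 ⇒ 0.88
d₂ = 0.8764 − 0.0981 = 0.7783 ⇒ 0.78
exp(−rT) = exp(−0.05·0.3333) = 0.9835
N(−d₂) = N(-0.78) = 0.2177;  N(−d₁) = N(-0.88) = 0.1894
P = 90·0.9835·0.2177 − 96·0.1894 = 19.2697 − 18.1824 = 1.0873

$1.09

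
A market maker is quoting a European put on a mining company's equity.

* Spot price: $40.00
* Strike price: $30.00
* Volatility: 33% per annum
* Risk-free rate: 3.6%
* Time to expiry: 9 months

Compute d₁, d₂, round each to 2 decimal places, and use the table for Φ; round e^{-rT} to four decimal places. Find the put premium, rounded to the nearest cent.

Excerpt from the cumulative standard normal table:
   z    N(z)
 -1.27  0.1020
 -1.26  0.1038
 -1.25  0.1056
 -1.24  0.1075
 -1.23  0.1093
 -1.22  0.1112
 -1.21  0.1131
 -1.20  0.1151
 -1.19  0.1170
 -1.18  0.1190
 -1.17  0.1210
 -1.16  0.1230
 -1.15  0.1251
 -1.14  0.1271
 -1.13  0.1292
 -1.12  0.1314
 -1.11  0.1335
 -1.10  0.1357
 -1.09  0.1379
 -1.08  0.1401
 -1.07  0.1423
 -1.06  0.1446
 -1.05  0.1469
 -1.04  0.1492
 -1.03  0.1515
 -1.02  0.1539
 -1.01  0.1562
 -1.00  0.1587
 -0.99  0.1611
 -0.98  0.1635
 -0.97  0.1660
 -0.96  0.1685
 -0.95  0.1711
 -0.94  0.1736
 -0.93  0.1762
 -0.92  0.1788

T = 0.75;  σ√T = 0.2858
ln(S/K) + (r + σ²/2)T = ln(40/30) + (0.036 + 0.33²/2)·0.75 = 0.2877 + 0.0678 = 0.3555
d₁ = 0.3555 / 0.2858 = 1.2440 → 1.24
d₂ = d₁ − σ√T = 1.2440 − 0.2858 = 0.9582 → 0.96
exp(−rT) = exp(−0.036·0.75) = 0.9734
N(−d₂) = N(-0.96) = 0.1685;  N(−d₁) = N(-1.24) = 0.1075
P = 30·0.9734·0.1685 − 40·0.1075 = 4.9205 − 4.3000 = 0.6205

$0.62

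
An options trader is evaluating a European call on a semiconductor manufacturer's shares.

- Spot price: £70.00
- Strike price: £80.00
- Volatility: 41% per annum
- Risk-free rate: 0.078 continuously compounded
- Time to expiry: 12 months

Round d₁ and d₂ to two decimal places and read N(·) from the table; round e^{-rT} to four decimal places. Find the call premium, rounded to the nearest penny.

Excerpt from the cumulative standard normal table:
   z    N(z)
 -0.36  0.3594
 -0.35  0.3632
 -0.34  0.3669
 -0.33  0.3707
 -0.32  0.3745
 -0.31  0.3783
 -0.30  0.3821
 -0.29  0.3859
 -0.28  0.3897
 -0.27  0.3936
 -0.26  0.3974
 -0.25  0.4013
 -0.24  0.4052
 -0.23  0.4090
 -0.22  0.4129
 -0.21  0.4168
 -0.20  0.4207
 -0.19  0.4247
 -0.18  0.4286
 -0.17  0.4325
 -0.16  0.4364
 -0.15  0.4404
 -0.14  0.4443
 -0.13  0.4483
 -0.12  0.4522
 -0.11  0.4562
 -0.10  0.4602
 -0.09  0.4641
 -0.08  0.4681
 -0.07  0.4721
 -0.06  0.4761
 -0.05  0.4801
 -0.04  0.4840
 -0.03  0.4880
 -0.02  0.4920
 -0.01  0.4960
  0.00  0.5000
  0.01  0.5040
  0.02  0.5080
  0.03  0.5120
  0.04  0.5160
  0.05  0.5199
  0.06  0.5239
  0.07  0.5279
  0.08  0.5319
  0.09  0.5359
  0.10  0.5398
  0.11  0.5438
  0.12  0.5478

£9.80

T = 1;  σ√T = 0.4100
d₁ = [ln(70/80) + (0.078 + 0.41²/2)·1] / 0.4100 = [-0.1335 + 0.1620] / 0.4100 = 0.0696 which rounds to 0.07
d₂ = d₁ − σ√T = 0.0696 − 0.4100 = -0.3404 which rounds to -0.34
exp(−rT) = exp(−0.078·1) = 0.9250
C = 70·N(0.07) − 80·0.9250·N(-0.34) = 70·0.5279 − 80·0.9250·0.3669 = 36.9530 − 27.1506 = 9.8024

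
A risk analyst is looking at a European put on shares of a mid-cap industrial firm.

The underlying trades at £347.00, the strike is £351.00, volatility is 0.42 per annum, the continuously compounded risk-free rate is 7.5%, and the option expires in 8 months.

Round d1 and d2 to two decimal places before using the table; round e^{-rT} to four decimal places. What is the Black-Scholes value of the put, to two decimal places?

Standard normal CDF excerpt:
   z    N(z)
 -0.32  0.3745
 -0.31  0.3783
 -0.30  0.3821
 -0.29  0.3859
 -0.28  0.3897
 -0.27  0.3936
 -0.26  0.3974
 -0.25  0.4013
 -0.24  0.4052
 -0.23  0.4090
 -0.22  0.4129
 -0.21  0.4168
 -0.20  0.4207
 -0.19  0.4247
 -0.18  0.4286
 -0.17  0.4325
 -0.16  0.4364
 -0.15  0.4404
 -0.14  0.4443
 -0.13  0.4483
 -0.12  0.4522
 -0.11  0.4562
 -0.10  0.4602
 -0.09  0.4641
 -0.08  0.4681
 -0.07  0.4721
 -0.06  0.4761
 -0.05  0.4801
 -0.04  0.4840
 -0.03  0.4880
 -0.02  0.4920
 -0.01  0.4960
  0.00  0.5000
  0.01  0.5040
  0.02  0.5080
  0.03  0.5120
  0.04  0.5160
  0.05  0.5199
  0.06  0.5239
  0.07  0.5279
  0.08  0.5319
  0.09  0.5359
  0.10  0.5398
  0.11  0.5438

£39.69

σ√T = 0.42·√0.6667 = 0.3429
d₁ = [ln(347/351) + (0.075 + 0.42²/2)·0.6667] / 0.3429 = [-0.0115 + 0.1088] / 0.3429 = 0.2838 → 0.28
d₂ = d₁ − σ√T = 0.2838 − 0.3429 = -0.0591 → -0.06
e^(−rT) = e^(−0.075·0.6667) = 0.9512
P = 351·0.9512·N(0.06) − 347·N(-0.28) = 351·0.9512·0.5239 − 347·0.3897 = 174.9151 − 135.2259 = 39.6892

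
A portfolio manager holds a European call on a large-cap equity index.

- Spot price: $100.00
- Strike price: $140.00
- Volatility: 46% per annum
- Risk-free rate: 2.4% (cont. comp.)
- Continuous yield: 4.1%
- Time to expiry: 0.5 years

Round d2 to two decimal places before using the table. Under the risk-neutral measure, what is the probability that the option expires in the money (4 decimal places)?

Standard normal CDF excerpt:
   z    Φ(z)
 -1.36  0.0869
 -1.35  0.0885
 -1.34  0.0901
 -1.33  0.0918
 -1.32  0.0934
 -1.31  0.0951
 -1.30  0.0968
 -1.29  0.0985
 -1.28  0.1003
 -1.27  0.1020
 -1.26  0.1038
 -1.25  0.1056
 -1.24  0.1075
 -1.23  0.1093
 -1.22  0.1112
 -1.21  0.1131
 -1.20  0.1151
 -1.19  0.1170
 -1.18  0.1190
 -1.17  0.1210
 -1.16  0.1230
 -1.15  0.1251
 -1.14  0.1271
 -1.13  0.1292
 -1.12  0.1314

0.1112

σ√T = 0.46 × 0.7071 = 0.3253
d₁ = [ln(100/140) + (0.024 − 0.041 + 0.46²/2)·0.5] / 0.3253 = [-0.3365 + 0.0444] / 0.3253 = -0.8979 → -0.90
d₂ = d₁ − σ√T = -0.8979 − 0.3253 = -1.2232 → -1.22
Risk-neutral Pr[S_T > K] = N(d₂) = N(-1.22) = 0.1112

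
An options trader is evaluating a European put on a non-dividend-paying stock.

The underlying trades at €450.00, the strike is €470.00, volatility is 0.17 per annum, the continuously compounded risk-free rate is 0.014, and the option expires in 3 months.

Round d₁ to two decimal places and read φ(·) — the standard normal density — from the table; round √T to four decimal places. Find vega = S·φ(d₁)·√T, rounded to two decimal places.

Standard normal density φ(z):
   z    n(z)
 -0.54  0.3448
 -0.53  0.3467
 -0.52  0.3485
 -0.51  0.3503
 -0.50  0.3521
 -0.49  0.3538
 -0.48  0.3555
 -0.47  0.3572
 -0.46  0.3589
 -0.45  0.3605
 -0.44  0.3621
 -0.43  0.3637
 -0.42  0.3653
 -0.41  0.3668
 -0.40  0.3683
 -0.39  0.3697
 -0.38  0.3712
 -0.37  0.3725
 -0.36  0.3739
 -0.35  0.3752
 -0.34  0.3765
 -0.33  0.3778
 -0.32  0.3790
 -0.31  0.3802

σ√T = 0.17 × 0.5000 = 0.0850
d₁ = [ln(450/470) + (0.014 + 0.17²/2)·0.25] / 0.0850 = [-0.0435 + 0.0071] / 0.0850 = -0.4279 → -0.43
√T = √0.25 = 0.5000
φ(d₁) = φ(-0.43) = 0.3637
vega = S·φ(d₁)·√T = 450·0.3637·0.5000 = 81.8325

81.83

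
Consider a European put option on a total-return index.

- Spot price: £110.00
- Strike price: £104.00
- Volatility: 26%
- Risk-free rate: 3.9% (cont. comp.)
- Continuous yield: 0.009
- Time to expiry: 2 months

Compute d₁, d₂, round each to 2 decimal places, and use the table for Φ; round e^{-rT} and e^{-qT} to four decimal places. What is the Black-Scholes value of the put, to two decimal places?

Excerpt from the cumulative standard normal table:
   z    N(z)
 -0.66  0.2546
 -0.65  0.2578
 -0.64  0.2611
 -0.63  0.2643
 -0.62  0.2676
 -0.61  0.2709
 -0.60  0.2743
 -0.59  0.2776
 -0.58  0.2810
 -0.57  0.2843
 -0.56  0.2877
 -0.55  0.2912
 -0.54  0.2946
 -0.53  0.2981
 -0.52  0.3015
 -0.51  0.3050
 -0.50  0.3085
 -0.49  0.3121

T = 0.1667;  σ√T = 0.1061
d₁ = [ln(110/104) + (0.039 − 0.009 + ½·0.26²)·0.1667] / (σ√T) = (0.0561 + 0.0106) / 0.1061 = 0.6286 ⇒ 0.63
d₂ = 0.6286 − 0.1061 = 0.5225 ⇒ 0.52
exp(−qT) = exp(−0.009·0.1667) = 0.9985;  exp(−rT) = exp(−0.039·0.1667) = 0.9935
N(−d₂) = N(-0.52) = 0.3015;  N(−d₁) = N(-0.63) = 0.2643
P = 104·0.9935·0.3015 − 110·0.9985·0.2643 = 31.1522 − 29.0294 = 2.1228

£2.12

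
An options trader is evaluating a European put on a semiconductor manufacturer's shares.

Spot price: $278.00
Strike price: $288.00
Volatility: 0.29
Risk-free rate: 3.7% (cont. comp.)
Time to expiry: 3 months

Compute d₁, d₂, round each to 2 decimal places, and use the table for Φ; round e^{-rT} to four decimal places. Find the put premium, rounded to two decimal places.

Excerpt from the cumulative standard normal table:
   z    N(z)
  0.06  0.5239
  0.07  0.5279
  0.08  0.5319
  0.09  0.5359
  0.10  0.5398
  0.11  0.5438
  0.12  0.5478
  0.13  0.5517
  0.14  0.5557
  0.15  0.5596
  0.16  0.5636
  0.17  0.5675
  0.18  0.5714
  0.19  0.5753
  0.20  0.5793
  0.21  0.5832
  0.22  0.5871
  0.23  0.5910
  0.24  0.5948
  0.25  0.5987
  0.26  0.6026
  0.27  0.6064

σ√T = 0.29·√0.25 = 0.1450
ln(S/K) + (r + σ²/2)T = ln(278/288) + (0.037 + 0.29²/2)·0.25 = -0.0353 + 0.0198 = -0.0156
d₁ = -0.0156 / 0.1450 = -0.1074 ≈ -0.11
d₂ = d₁ − σ√T = -0.1074 − 0.1450 = -0.2524 ≈ -0.25
exp(−rT) = exp(−0.037·0.25) = 0.9908
N(−d₂) = N(0.25) = 0.5987;  N(−d₁) = N(0.11) = 0.5438
P = 288·0.9908·0.5987 − 278·0.5438 = 170.8393 − 151.1764 = 19.6629

$19.66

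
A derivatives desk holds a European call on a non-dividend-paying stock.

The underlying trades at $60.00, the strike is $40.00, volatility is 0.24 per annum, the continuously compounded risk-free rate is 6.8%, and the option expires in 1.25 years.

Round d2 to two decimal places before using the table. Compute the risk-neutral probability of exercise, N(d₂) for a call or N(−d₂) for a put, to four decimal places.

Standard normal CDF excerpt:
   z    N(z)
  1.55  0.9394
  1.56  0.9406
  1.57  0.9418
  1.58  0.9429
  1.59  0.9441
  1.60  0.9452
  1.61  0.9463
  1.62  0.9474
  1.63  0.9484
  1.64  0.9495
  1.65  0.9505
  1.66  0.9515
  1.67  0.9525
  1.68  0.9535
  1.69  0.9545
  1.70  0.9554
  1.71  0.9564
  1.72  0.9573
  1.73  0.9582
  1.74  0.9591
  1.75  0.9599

0.9545

σ√T = 0.24 × 1.1180 = 0.2683
ln(S/K) + (r + σ²/2)T = ln(60/40) + (0.068 + 0.24²/2)·1.25 = 0.4055 + 0.1210 = 0.5265
d₁ = 0.5265 / 0.2683 = 1.9620 ≈ 1.96
d₂ = d₁ − σ√T = 1.9620 − 0.2683 = 1.6937 ≈ 1.69
Risk-neutral Pr[S_T > K] = N(d₂) = N(1.69) = 0.9545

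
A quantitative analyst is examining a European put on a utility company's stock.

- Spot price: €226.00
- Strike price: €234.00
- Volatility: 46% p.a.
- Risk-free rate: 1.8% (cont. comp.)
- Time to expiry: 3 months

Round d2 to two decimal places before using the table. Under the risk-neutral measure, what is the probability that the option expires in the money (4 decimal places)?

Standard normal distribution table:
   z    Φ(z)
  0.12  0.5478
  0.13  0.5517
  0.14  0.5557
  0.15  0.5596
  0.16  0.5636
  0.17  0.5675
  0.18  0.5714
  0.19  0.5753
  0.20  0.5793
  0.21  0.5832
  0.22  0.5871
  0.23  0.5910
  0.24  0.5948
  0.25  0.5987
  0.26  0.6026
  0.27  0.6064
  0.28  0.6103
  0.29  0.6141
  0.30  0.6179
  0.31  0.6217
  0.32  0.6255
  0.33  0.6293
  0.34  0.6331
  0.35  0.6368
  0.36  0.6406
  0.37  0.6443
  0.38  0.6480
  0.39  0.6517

0.5987

T = 0.25;  σ√T = 0.2300
d₁ = [ln(226/234) + (0.018 + 0.46²/2)·0.25] / 0.2300 = [-0.0348 + 0.0310] / 0.2300 = -0.0167 ⇒ -0.02
d₂ = d₁ − σ√T = -0.0167 − 0.2300 = -0.2467 ⇒ -0.25
Pr(exercise) under Q = N(−d₂) = N(0.25) = 0.5987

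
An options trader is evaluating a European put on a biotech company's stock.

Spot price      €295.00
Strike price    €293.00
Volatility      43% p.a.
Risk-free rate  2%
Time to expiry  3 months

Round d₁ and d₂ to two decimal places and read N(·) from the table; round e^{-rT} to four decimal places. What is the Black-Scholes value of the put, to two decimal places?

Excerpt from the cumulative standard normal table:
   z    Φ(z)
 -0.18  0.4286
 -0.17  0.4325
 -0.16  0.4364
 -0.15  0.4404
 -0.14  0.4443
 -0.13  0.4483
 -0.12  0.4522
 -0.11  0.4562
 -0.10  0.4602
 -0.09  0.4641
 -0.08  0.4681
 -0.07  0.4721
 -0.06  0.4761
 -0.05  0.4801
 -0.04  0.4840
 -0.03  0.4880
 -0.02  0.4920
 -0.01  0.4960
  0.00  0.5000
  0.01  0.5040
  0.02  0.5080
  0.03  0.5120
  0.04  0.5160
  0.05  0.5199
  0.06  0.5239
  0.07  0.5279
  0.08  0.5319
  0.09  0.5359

T = 0.25;  σ√T = 0.2150
d₁ = [ln(295/293) + (0.02 + ½·0.43²)·0.25] / (σ√T) = (0.0068 + 0.0281) / 0.2150 = 0.1624 ⇒ 0.16
d₂ = 0.1624 − 0.2150 = -0.0526 ⇒ -0.05
exp(−rT) = exp(−0.02·0.25) = 0.9950
P = 293·0.9950·N(0.05) − 295·N(-0.16) = 293·0.9950·0.5199 − 295·0.4364 = 151.5690 − 128.7380 = 22.8310

€22.83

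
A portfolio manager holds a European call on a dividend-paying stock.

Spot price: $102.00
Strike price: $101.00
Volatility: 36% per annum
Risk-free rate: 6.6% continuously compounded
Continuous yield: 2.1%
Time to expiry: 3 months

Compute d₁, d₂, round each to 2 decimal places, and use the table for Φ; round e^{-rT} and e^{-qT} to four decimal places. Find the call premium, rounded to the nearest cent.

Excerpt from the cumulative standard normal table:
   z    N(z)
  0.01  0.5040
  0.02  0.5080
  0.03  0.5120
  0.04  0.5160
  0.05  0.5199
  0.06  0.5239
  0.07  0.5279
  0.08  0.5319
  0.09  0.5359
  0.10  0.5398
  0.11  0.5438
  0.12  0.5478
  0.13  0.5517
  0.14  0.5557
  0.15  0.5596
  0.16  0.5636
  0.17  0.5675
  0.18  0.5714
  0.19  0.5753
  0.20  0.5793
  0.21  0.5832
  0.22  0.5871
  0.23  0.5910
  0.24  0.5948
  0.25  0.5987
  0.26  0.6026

T = 0.25;  σ√T = 0.1800
ln(S/K) + (r − q + σ²/2)T = ln(102/101) + (0.066 − 0.021 + 0.36²/2)·0.25 = 0.0099 + 0.0274 = 0.0373
d₁ = 0.0373 / 0.1800 = 0.2072 which rounds to 0.21
d₂ = d₁ − σ√T = 0.2072 − 0.1800 = 0.0272 which rounds to 0.03
exp(−qT) = exp(−0.021·0.25) = 0.9948;  exp(−rT) = exp(−0.066·0.25) = 0.9836
N(d₁) = N(0.21) = 0.5832;  N(d₂) = N(0.03) = 0.5120
C = 102·0.9948·0.5832 − 101·0.9836·0.5120 = 59.1771 − 50.8639 = 8.3131

$8.31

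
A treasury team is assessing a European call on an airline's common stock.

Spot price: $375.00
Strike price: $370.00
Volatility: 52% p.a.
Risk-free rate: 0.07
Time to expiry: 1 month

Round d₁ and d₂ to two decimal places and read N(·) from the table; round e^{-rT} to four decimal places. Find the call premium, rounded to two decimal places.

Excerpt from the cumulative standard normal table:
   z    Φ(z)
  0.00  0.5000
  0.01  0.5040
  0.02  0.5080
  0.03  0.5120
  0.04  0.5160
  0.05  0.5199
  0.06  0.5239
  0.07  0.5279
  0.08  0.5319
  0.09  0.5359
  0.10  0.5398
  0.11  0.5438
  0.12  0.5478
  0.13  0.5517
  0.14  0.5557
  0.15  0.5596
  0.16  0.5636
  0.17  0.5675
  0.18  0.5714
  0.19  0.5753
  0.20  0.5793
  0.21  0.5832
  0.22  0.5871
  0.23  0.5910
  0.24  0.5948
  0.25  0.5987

$25.99

T = 0.08333;  σ√T = 0.1501
ln(S/K) + (r + σ²/2)T = ln(375/370) + (0.07 + 0.52²/2)·0.08333 = 0.0134 + 0.0171 = 0.0305
d₁ = 0.0305 / 0.1501 = 0.2033 which rounds to 0.20
d₂ = d₁ − σ√T = 0.2033 − 0.1501 = 0.0532 which rounds to 0.05
e^(−rT) = e^(−0.07·0.08333) = 0.9942
C = 375·N(0.20) − 370·0.9942·N(0.05) = 375·0.5793 − 370·0.9942·0.5199 = 217.2375 − 191.2473 = 25.9902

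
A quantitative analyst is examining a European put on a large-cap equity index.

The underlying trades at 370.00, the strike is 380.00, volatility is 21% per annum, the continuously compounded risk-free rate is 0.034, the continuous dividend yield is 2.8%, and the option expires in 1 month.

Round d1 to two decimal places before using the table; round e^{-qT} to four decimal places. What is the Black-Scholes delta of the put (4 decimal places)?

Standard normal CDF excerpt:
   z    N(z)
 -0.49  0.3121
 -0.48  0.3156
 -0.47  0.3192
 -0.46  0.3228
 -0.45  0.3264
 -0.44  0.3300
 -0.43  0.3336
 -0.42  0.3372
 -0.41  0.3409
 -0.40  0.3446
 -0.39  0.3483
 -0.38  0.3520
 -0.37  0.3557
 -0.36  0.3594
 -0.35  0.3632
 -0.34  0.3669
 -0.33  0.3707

-0.6539

σ√T = 0.21 × 0.2887 = 0.0606
d₁ = [ln(370/380) + (0.034 − 0.028 + 0.21²/2)·0.08333] / 0.0606 = [-0.0267 + 0.0023] / 0.0606 = -0.4014 ≈ -0.40
N(d₁) = N(-0.40) = 0.3446
Δ_put = exp(−qT)·(N(d₁) − 1) = 0.9977·(0.3446 − 1) = -0.6539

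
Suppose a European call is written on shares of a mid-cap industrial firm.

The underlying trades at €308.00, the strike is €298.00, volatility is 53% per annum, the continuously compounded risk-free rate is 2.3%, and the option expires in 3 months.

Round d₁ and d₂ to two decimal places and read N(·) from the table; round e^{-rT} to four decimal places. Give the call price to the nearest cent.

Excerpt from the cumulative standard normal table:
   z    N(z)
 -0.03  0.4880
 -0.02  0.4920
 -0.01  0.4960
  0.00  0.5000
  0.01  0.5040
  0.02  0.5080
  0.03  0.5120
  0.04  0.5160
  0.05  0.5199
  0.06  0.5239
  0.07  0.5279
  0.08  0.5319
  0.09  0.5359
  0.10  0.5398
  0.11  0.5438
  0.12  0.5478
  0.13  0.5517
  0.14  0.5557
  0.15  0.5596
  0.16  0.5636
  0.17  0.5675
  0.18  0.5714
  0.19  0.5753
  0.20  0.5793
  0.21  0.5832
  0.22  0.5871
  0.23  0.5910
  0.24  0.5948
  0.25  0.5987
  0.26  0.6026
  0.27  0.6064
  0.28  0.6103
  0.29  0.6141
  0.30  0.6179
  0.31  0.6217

€38.64

σ√T = 0.53·√0.25 = 0.2650
ln(S/K) + (r + σ²/2)T = ln(308/298) + (0.023 + 0.53²/2)·0.25 = 0.0330 + 0.0409 = 0.0739
d₁ = 0.0739 / 0.2650 = 0.2788 ≈ 0.28
d₂ = d₁ − σ√T = 0.2788 − 0.2650 = 0.0138 ≈ 0.01
exp(−rT) = exp(−0.023·0.25) = 0.9943
N(d₁) = N(0.28) = 0.6103;  N(d₂) = N(0.01) = 0.5040
C = 308·0.6103 − 298·0.9943·0.5040 = 187.9724 − 149.3359 = 38.6365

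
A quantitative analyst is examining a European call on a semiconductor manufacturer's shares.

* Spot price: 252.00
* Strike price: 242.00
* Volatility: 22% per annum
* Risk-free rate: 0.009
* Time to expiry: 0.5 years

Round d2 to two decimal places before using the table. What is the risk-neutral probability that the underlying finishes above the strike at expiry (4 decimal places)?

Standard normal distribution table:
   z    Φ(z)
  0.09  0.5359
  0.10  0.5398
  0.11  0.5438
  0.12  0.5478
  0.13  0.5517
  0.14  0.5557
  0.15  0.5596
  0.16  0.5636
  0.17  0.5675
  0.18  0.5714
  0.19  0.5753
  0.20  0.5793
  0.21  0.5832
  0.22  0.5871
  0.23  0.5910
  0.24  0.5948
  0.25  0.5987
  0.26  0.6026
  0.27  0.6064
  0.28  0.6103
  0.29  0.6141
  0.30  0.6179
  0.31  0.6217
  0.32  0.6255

T = 0.5;  σ√T = 0.1556
d₁ = [ln(252/242) + (0.009 + ½·0.22²)·0.5] / (σ√T) = (0.0405 + 0.0166) / 0.1556 = 0.3670 which rounds to 0.37
d₂ = 0.3670 − 0.1556 = 0.2114 which rounds to 0.21
Risk-neutral Pr[S_T > K] = N(d₂) = N(0.21) = 0.5832

0.5832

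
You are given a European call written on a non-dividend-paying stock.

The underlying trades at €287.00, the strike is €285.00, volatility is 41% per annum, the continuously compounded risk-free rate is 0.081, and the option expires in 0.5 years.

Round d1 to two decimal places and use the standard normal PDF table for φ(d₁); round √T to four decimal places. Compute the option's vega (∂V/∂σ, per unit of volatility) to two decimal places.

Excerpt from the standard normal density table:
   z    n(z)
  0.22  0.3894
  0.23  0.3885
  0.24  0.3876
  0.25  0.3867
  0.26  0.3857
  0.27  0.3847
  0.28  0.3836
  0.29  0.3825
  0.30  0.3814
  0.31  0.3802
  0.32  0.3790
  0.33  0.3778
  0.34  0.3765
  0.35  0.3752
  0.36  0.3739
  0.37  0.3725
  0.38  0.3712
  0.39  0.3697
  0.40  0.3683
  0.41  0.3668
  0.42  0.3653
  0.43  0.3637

77.16

T = 0.5;  σ√T = 0.2899
d₁ = [ln(287/285) + (0.081 + 0.41²/2)·0.5] / 0.2899 = [0.0070 + 0.0825] / 0.2899 = 0.3088 ≈ 0.31
√T = √0.5 = 0.7071
φ(d₁) = φ(0.31) = 0.3802
vega = S·φ(d₁)·√T = 287·0.3802·0.7071 = 77.1569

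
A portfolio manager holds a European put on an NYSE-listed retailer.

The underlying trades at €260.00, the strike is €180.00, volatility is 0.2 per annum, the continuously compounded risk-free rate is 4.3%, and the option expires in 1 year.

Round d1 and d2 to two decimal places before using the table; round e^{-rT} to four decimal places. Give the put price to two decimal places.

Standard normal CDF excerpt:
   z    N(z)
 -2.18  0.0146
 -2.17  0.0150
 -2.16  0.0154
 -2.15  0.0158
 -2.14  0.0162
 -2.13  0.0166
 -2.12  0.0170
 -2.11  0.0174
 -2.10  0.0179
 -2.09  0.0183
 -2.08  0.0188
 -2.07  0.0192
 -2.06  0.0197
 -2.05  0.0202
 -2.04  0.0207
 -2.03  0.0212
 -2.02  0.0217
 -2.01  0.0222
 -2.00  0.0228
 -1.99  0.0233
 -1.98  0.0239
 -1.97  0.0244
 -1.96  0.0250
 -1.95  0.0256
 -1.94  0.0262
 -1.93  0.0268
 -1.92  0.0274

T = 1;  σ√T = 0.2000
ln(S/K) + (r + σ²/2)T = ln(260/180) + (0.043 + 0.2²/2)·1 = 0.3677 + 0.0630 = 0.4307
d₁ = 0.4307 / 0.2000 = 2.1536 → 2.15
d₂ = d₁ − σ√T = 2.1536 − 0.2000 = 1.9536 → 1.95
exp(−rT) = exp(−0.043·1) = 0.9579
N(−d₂) = N(-1.95) = 0.0256;  N(−d₁) = N(-2.15) = 0.0158
P = 180·0.9579·0.0256 − 260·0.0158 = 4.4140 − 4.1080 = 0.3060

€0.31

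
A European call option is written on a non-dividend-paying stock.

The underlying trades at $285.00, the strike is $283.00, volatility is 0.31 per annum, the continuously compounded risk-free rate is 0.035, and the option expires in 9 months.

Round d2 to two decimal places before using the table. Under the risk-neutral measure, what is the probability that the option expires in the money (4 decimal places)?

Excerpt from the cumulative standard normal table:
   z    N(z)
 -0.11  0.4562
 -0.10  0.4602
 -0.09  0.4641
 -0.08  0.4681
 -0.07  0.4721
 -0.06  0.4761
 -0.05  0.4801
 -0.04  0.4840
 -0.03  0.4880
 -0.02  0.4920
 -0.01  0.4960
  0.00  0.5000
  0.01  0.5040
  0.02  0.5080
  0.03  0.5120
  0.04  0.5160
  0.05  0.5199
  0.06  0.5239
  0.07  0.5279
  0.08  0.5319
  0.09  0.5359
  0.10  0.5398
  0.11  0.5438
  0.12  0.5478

0.4960

σ√T = 0.31·√0.75 = 0.2685
ln(S/K) + (r + σ²/2)T = ln(285/283) + (0.035 + 0.31²/2)·0.75 = 0.0070 + 0.0623 = 0.0693
d₁ = 0.0693 / 0.2685 = 0.2582 ⇒ 0.26
d₂ = d₁ − σ√T = 0.2582 − 0.2685 = -0.0102 ⇒ -0.01
Pr(exercise) under Q = N(d₂) = 0.4960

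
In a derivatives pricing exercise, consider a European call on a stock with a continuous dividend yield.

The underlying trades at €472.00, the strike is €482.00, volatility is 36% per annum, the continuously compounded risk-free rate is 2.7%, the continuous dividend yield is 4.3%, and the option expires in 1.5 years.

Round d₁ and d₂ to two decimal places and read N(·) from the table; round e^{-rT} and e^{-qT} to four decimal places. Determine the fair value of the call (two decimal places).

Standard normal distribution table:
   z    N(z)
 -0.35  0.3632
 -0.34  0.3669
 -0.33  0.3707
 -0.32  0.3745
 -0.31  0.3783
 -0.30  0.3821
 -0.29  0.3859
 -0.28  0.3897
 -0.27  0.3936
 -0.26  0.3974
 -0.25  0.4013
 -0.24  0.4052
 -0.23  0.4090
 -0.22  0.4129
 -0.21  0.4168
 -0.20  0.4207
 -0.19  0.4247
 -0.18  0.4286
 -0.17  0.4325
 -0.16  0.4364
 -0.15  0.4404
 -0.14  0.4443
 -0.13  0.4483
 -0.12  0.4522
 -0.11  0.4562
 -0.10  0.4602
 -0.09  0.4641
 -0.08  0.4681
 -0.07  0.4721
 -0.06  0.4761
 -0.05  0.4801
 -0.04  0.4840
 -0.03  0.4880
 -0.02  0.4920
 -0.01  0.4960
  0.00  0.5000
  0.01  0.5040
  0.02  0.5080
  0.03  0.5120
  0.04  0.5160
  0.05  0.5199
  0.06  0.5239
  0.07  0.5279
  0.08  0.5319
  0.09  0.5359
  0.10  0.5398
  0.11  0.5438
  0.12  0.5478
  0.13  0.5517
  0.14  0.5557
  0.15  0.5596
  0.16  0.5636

€69.06

σ√T = 0.36·√1.5 = 0.4409
d₁ = [ln(472/482) + (0.027 − 0.043 + 0.36²/2)·1.5] / 0.4409 = [-0.0210 + 0.0732] / 0.4409 = 0.1185 → 0.12
d₂ = d₁ − σ√T = 0.1185 − 0.4409 = -0.3224 → -0.32
e^(−qT) = e^(−0.043·1.5) = 0.9375;  e^(−rT) = e^(−0.027·1.5) = 0.9603
N(d₁) = N(0.12) = 0.5478;  N(d₂) = N(-0.32) = 0.3745
C = 472·0.9375·0.5478 − 482·0.9603·0.3745 = 242.4015 − 173.3428 = 69.0587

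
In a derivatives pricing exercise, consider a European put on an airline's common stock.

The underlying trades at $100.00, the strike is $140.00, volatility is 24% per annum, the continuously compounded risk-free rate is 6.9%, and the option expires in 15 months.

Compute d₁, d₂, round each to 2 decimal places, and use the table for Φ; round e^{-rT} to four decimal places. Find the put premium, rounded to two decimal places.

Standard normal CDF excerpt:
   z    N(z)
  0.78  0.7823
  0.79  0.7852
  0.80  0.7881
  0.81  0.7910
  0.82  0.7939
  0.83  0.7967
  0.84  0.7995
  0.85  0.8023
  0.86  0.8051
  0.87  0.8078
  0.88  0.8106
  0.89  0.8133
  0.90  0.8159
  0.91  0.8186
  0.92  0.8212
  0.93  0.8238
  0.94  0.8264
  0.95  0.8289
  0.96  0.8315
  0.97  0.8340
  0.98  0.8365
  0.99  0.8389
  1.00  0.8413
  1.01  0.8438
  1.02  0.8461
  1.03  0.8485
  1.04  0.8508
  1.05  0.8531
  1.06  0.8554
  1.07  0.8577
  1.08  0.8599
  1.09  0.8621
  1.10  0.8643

$31.35

T = 1.25;  σ√T = 0.2683
d₁ = [ln(100/140) + (0.069 + 0.24²/2)·1.25] / 0.2683 = [-0.3365 + 0.1222] / 0.2683 = -0.7984 which rounds to -0.80
d₂ = d₁ − σ√T = -0.7984 − 0.2683 = -1.0667 which rounds to -1.07
e^(−rT) = e^(−0.069·1.25) = 0.9174
N(−d₂) = N(1.07) = 0.8577;  N(−d₁) = N(0.80) = 0.7881
P = 140·0.9174·0.8577 − 100·0.7881 = 110.1596 − 78.8100 = 31.3496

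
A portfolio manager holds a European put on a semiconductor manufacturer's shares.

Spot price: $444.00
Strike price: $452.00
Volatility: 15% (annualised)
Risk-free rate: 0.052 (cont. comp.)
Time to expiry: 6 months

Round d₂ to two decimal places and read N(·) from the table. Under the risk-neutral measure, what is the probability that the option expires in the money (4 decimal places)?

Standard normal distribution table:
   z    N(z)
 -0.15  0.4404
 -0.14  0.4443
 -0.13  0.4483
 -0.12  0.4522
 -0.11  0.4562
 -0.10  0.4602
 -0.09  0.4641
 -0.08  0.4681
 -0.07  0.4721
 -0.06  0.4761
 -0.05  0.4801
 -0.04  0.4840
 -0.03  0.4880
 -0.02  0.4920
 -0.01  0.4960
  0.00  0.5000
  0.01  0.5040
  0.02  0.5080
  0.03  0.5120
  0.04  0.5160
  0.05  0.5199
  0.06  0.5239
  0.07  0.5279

σ√T = 0.15 × 0.7071 = 0.1061
ln(S/K) + (r + σ²/2)T = ln(444/452) + (0.052 + 0.15²/2)·0.5 = -0.0179 + 0.0316 = 0.0138
d₁ = 0.0138 / 0.1061 = 0.1298 which rounds to 0.13
d₂ = d₁ − σ√T = 0.1298 − 0.1061 = 0.0237 which rounds to 0.02
Pr(exercise) under Q = N(−d₂) = N(-0.02) = 0.4920

0.4920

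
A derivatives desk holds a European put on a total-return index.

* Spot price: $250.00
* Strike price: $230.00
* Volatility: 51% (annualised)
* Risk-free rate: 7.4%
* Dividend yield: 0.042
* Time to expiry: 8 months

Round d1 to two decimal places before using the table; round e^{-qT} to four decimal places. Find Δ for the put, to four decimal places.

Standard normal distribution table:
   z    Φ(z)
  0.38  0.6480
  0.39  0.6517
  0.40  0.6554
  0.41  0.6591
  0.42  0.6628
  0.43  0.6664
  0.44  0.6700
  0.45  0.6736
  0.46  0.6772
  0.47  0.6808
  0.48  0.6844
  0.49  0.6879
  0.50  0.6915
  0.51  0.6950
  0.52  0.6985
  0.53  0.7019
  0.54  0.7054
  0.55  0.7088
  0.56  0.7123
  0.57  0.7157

-0.3139

T = 0.6667;  σ√T = 0.4164
d₁ = [ln(250/230) + (0.074 − 0.042 + 0.51²/2)·0.6667] / 0.4164 = [0.0834 + 0.1080] / 0.4164 = 0.4597 → 0.46
N(d₁) = N(0.46) = 0.6772
Δ_put = e^(−qT)·(N(d₁) − 1) = 0.9724·(0.6772 − 1) = -0.3139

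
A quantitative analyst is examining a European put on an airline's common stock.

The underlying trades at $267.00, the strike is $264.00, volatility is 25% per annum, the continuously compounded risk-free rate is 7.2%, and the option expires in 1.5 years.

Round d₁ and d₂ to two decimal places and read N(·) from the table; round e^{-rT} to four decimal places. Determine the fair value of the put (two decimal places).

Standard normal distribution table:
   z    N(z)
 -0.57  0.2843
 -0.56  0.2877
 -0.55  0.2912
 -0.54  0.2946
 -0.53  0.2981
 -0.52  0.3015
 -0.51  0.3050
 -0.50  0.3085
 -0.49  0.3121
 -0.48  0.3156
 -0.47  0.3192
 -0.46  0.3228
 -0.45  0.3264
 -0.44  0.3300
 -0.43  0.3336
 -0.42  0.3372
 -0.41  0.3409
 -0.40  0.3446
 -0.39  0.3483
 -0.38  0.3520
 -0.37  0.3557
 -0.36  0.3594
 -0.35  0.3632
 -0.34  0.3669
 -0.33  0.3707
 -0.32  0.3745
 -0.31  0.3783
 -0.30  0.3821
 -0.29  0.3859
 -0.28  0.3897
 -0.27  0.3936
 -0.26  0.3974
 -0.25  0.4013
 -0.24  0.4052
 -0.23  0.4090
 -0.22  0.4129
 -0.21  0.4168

$17.36

T = 1.5;  σ√T = 0.3062
d₁ = [ln(267/264) + (0.072 + 0.25²/2)·1.5] / 0.3062 = [0.0113 + 0.1549] / 0.3062 = 0.5427 ⇒ 0.54
d₂ = d₁ − σ√T = 0.5427 − 0.3062 = 0.2365 ⇒ 0.24
e^(−rT) = e^(−0.072·1.5) = 0.8976
P = 264·0.8976·N(-0.24) − 267·N(-0.54) = 264·0.8976·0.4052 − 267·0.2946 = 96.0188 − 78.6582 = 17.3606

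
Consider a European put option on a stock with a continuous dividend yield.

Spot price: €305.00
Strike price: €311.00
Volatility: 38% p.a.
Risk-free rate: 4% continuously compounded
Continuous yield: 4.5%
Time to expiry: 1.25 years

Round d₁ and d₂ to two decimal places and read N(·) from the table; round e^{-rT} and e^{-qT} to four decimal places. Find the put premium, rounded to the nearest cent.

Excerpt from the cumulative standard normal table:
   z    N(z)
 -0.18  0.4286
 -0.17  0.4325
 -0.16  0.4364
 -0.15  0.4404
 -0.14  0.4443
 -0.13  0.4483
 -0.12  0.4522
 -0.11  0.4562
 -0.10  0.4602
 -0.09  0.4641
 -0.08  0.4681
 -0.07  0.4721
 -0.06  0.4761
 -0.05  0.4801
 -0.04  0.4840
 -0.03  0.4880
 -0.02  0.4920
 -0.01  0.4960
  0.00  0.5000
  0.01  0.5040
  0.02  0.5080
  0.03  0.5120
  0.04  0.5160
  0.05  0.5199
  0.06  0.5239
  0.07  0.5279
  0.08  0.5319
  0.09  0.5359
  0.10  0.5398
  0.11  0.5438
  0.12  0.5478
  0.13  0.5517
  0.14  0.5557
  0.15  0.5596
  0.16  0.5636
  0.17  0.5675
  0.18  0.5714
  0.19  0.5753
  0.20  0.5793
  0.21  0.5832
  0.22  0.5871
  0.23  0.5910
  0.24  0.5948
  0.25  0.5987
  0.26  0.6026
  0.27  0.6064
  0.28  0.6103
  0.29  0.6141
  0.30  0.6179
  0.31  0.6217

σ√T = 0.38 × 1.1180 = 0.4249
d₁ = [ln(305/311) + (0.04 − 0.045 + ½·0.38²)·1.25] / (σ√T) = (-0.0195 + 0.0840) / 0.4249 = 0.1519 ≈ 0.15
d₂ = 0.1519 − 0.4249 = -0.2730 ≈ -0.27
exp(−qT) = exp(−0.045·1.25) = 0.9453;  exp(−rT) = exp(−0.04·1.25) = 0.9512
N(−d₂) = N(0.27) = 0.6064;  N(−d₁) = N(-0.15) = 0.4404
P = 311·0.9512·0.6064 − 305·0.9453·0.4404 = 179.3872 − 126.9746 = 52.4126

€52.41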